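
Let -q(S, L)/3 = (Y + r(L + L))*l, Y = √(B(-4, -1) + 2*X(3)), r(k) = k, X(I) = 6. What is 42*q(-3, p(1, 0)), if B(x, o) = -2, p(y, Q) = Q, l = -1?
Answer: 126*√10 ≈ 398.45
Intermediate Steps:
Y = √10 (Y = √(-2 + 2*6) = √(-2 + 12) = √10 ≈ 3.1623)
q(S, L) = 3*√10 + 6*L (q(S, L) = -3*(√10 + (L + L))*(-1) = -3*(√10 + 2*L)*(-1) = -3*(-√10 - 2*L) = 3*√10 + 6*L)
42*q(-3, p(1, 0)) = 42*(3*√10 + 6*0) = 42*(3*√10 + 0) = 42*(3*√10) = 126*√10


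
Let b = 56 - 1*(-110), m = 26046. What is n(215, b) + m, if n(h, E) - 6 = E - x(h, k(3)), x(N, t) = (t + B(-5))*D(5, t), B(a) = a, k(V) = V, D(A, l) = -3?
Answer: 26212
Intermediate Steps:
b = 166 (b = 56 + 110 = 166)
x(N, t) = 15 - 3*t (x(N, t) = (t - 5)*(-3) = (-5 + t)*(-3) = 15 - 3*t)
n(h, E) = E (n(h, E) = 6 + (E - (15 - 3*3)) = 6 + (E - (15 - 9)) = 6 + (E - 1*6) = 6 + (E - 6) = 6 + (-6 + E) = E)
n(215, b) + m = 166 + 26046 = 26212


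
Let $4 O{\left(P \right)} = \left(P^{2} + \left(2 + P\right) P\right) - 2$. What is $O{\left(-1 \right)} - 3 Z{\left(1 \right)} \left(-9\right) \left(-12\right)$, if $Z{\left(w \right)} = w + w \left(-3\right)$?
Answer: $-324$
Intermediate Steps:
$Z{\left(w \right)} = - 2 w$ ($Z{\left(w \right)} = w - 3 w = - 2 w$)
$O{\left(P \right)} = - \frac{1}{2} + \frac{P^{2}}{4} + \frac{P \left(2 + P\right)}{4}$ ($O{\left(P \right)} = \frac{\left(P^{2} + \left(2 + P\right) P\right) - 2}{4} = \frac{\left(P^{2} + P \left(2 + P\right)\right) - 2}{4} = \frac{-2 + P^{2} + P \left(2 + P\right)}{4} = - \frac{1}{2} + \frac{P^{2}}{4} + \frac{P \left(2 + P\right)}{4}$)
$O{\left(-1 \right)} - 3 Z{\left(1 \right)} \left(-9\right) \left(-12\right) = \left(- \frac{1}{2} + \frac{1}{2} \left(-1\right) + \frac{\left(-1\right)^{2}}{2}\right) - 3 \left(\left(-2\right) 1\right) \left(-9\right) \left(-12\right) = \left(- \frac{1}{2} - \frac{1}{2} + \frac{1}{2} \cdot 1\right) \left(-3\right) \left(-2\right) \left(-9\right) \left(-12\right) = \left(- \frac{1}{2} - \frac{1}{2} + \frac{1}{2}\right) 6 \left(-9\right) \left(-12\right) = \left(- \frac{1}{2}\right) \left(-54\right) \left(-12\right) = 27 \left(-12\right) = -324$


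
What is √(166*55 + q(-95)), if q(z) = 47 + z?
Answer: √9082 ≈ 95.300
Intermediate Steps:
√(166*55 + q(-95)) = √(166*55 + (47 - 95)) = √(9130 - 48) = √9082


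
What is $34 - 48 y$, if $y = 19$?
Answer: $-878$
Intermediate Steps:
$34 - 48 y = 34 - 912 = -878$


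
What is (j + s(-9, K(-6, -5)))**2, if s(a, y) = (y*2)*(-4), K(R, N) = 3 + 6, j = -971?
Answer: 1087849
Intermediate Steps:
K(R, N) = 9
s(a, y) = -8*y (s(a, y) = (2*y)*(-4) = -8*y)
(j + s(-9, K(-6, -5)))**2 = (-971 - 8*9)**2 = (-971 - 72)**2 = (-1043)**2 = 1087849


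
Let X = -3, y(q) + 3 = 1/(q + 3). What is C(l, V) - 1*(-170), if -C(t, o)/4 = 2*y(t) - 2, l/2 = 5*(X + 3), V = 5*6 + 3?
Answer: 598/3 ≈ 199.33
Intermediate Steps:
V = 33 (V = 30 + 3 = 33)
y(q) = -3 + 1/(3 + q) (y(q) = -3 + 1/(q + 3) = -3 + 1/(3 + q))
l = 0 (l = 2*(5*(-3 + 3)) = 2*(5*0) = 2*0 = 0)
C(t, o) = 8 - 8*(-8 - 3*t)/(3 + t) (C(t, o) = -4*(2*((-8 - 3*t)/(3 + t)) - 2) = -4*(2*(-8 - 3*t)/(3 + t) - 2) = -4*(-2 + 2*(-8 - 3*t)/(3 + t)) = 8 - 8*(-8 - 3*t)/(3 + t))
C(l, V) - 1*(-170) = 8*(11 + 4*0)/(3 + 0) - 1*(-170) = 8*(11 + 0)/3 + 170 = 8*(⅓)*11 + 170 = 88/3 + 170 = 598/3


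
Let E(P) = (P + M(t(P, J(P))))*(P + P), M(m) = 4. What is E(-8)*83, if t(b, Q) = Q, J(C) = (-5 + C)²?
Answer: 5312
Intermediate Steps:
E(P) = 2*P*(4 + P) (E(P) = (P + 4)*(P + P) = (4 + P)*(2*P) = 2*P*(4 + P))
E(-8)*83 = (2*(-8)*(4 - 8))*83 = (2*(-8)*(-4))*83 = 64*83 = 5312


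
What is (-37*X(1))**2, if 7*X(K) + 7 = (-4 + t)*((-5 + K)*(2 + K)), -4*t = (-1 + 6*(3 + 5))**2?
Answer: 60868784656/49 ≈ 1.2422e+9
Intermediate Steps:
t = -2209/4 (t = -(-1 + 6*(3 + 5))**2/4 = -(-1 + 6*8)**2/4 = -(-1 + 48)**2/4 = -1/4*47**2 = -1/4*2209 = -2209/4 ≈ -552.25)
X(K) = -1 - 2225*(-5 + K)*(2 + K)/28 (X(K) = -1 + ((-4 - 2209/4)*((-5 + K)*(2 + K)))/7 = -1 + (-2225*(-5 + K)*(2 + K)/4)/7 = -1 - 2225*(-5 + K)*(2 + K)/28)
(-37*X(1))**2 = (-37*(11111/14 - 2225/28*1**2 + (6675/28)*1))**2 = (-37*(11111/14 - 2225/28*1 + 6675/28))**2 = (-37*(11111/14 - 2225/28 + 6675/28))**2 = (-37*6668/7)**2 = (-246716/7)**2 = 60868784656/49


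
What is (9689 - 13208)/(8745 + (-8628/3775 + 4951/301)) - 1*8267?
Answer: -82283943899549/9952817872 ≈ -8267.4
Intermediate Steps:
(9689 - 13208)/(8745 + (-8628/3775 + 4951/301)) - 1*8267 = -3519/(8745 + (-8628*1/3775 + 4951*(1/301))) - 8267 = -3519/(8745 + (-8628/3775 + 4951/301)) - 8267 = -3519/(8745 + 16092997/1136275) - 8267 = -3519/9952817872/1136275 - 8267 = -3519*1136275/9952817872 - 8267 = -3998551725/9952817872 - 8267 = -82283943899549/9952817872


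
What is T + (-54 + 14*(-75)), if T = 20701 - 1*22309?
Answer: -2712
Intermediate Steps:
T = -1608 (T = 20701 - 22309 = -1608)
T + (-54 + 14*(-75)) = -1608 + (-54 + 14*(-75)) = -1608 + (-54 - 1050) = -1608 - 1104 = -2712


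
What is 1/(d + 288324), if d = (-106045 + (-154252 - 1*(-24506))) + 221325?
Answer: 1/273858 ≈ 3.6515e-6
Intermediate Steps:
d = -14466 (d = (-106045 + (-154252 + 24506)) + 221325 = (-106045 - 129746) + 221325 = -235791 + 221325 = -14466)
1/(d + 288324) = 1/(-14466 + 288324) = 1/273858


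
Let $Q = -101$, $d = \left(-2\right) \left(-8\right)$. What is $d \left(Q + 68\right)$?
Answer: $-528$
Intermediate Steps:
$d = 16$
$d \left(Q + 68\right) = 16 \left(-101 + 68\right) = 16 \left(-33\right) = -528$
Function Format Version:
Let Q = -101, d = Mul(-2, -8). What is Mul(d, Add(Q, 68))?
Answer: -528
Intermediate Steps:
d = 16
Mul(d, Add(Q, 68)) = Mul(16, Add(-101, 68)) = Mul(16, -33) = -528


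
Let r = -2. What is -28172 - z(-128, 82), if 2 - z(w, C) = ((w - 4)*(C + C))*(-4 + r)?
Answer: 101714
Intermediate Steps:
z(w, C) = 2 + 12*C*(-4 + w) (z(w, C) = 2 - (w - 4)*(C + C)*(-4 - 2) = 2 - (-4 + w)*(2*C)*(-6) = 2 - 2*C*(-4 + w)*(-6) = 2 - (-12)*C*(-4 + w) = 2 + 12*C*(-4 + w))
-28172 - z(-128, 82) = -28172 - (2 - 48*82 + 12*82*(-128)) = -28172 - (2 - 3936 - 125952) = -28172 - 1*(-129886) = -28172 + 129886 = 101714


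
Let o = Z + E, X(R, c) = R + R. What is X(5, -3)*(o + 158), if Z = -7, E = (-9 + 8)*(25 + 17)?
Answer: 1090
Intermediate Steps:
E = -42 (E = -1*42 = -42)
X(R, c) = 2*R
o = -49 (o = -7 - 42 = -49)
X(5, -3)*(o + 158) = (2*5)*(-49 + 158) = 10*109 = 1090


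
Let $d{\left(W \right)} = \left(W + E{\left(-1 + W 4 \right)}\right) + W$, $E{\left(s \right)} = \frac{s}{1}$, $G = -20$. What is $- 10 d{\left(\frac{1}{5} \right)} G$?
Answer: $40$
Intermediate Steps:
$E{\left(s \right)} = s$ ($E{\left(s \right)} = s 1 = s$)
$d{\left(W \right)} = -1 + 6 W$ ($d{\left(W \right)} = \left(W + \left(-1 + W 4\right)\right) + W = \left(W + \left(-1 + 4 W\right)\right) + W = \left(-1 + 5 W\right) + W = -1 + 6 W$)
$- 10 d{\left(\frac{1}{5} \right)} G = - 10 \left(-1 + \frac{6}{5}\right) \left(-20\right) = \left(-10\right) \frac{1}{5} \left(-20\right) = \left(-2\right) \left(-20\right) = 40$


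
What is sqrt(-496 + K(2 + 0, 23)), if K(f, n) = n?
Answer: I*sqrt(473) ≈ 21.749*I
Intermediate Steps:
sqrt(-496 + K(2 + 0, 23)) = sqrt(-496 + 23) = sqrt(-473) = I*sqrt(473)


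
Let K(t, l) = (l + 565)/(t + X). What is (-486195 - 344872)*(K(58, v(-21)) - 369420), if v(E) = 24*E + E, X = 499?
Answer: 171006080282300/557 ≈ 3.0701e+11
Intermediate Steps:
v(E) = 25*E
K(t, l) = (565 + l)/(499 + t) (K(t, l) = (l + 565)/(t + 499) = (565 + l)/(499 + t))
(-486195 - 344872)*(K(58, v(-21)) - 369420) = (-486195 - 344872)*((565 + 25*(-21))/(499 + 58) - 369420) = -831067*((565 - 525)/557 - 369420) = -831067*((1/557)*40 - 369420) = -831067*(40/557 - 369420) = -831067*(-205766900/557) = 171006080282300/557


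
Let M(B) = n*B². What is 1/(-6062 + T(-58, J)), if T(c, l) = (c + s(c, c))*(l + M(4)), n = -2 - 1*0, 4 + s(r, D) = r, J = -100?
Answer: 1/9778 ≈ 0.00010227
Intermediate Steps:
s(r, D) = -4 + r
n = -2 (n = -2 + 0 = -2)
M(B) = -2*B²
T(c, l) = (-32 + l)*(-4 + 2*c) (T(c, l) = (c + (-4 + c))*(l - 2*4²) = (-4 + 2*c)*(l - 2*16) = (-4 + 2*c)*(l - 32) = (-4 + 2*c)*(-32 + l) = (-32 + l)*(-4 + 2*c))
1/(-6062 + T(-58, J)) = 1/(-6062 + (128 - 64*(-58) - 58*(-100) - 100*(-4 - 58))) = 1/(-6062 + (128 + 3712 + 5800 - 100*(-62))) = 1/(-6062 + (128 + 3712 + 5800 + 6200)) = 1/(-6062 + 15840) = 1/9778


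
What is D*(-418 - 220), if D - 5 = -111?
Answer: 67628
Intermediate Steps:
D = -106 (D = 5 - 111 = -106)
D*(-418 - 220) = -106*(-418 - 220) = -106*(-638) = 67628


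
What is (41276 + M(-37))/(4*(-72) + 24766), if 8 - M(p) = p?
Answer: 41321/24478 ≈ 1.6881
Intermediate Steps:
M(p) = 8 - p
(41276 + M(-37))/(4*(-72) + 24766) = (41276 + (8 - 1*(-37)))/(4*(-72) + 24766) = (41276 + (8 + 37))/(-288 + 24766) = (41276 + 45)/24478 = 41321*(1/24478) = 41321/24478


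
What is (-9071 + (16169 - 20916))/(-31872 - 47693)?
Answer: 13818/79565 ≈ 0.17367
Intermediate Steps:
(-9071 + (16169 - 20916))/(-31872 - 47693) = (-9071 - 4747)/(-79565) = -13818*(-1/79565) = 13818/79565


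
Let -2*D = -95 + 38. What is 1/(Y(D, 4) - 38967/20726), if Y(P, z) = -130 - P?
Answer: -10363/1662019 ≈ -0.0062352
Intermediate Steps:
D = 57/2 (D = -(-95 + 38)/2 = -½*(-57) = 57/2 ≈ 28.500)
1/(Y(D, 4) - 38967/20726) = 1/((-130 - 1*57/2) - 38967/20726) = 1/((-130 - 57/2) - 38967*1/20726) = 1/(-317/2 - 38967/20726) = 1/(-1662019/10363) = -10363/1662019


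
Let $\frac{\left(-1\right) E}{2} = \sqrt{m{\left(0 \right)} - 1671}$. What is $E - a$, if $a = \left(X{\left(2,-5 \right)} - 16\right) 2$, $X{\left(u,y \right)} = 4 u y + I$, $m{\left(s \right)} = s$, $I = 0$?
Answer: $112 - 2 i \sqrt{1671} \approx 112.0 - 81.756 i$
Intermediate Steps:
$X{\left(u,y \right)} = 4 u y$ ($X{\left(u,y \right)} = 4 u y + 0 = 4 u y$)
$E = - 2 i \sqrt{1671}$ ($E = - 2 \sqrt{0 - 1671} = - 2 \sqrt{-1671} = - 2 i \sqrt{1671} \approx - 81.756 i$)
$a = -112$ ($a = \left(4 \cdot 2 \left(-5\right) - 16\right) 2 = \left(-40 - 16\right) 2 = \left(-56\right) 2 = -112$)
$E - a = - 2 i \sqrt{1671} - -112 = - 2 i \sqrt{1671} + 112 = 112 - 2 i \sqrt{1671}$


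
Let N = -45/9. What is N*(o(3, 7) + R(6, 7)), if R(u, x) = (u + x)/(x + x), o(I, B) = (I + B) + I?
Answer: -975/14 ≈ -69.643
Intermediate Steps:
o(I, B) = B + 2*I (o(I, B) = (B + I) + I = B + 2*I)
N = -5 (N = -45*⅑ = -5)
R(u, x) = (u + x)/(2*x) (R(u, x) = (u + x)/((2*x)) = (u + x)*(1/(2*x)) = (u + x)/(2*x))
N*(o(3, 7) + R(6, 7)) = -5*((7 + 2*3) + (½)*(6 + 7)/7) = -5*((7 + 6) + (½)*(⅐)*13) = -5*(13 + 13/14) = -5*195/14 = -975/14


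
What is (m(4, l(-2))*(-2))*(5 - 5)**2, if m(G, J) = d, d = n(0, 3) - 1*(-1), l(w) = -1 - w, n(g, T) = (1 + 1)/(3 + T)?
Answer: 0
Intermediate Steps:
n(g, T) = 2/(3 + T)
d = 4/3 (d = 2/(3 + 3) - 1*(-1) = 2/6 + 1 = 2*(1/6) + 1 = 1/3 + 1 = 4/3 ≈ 1.3333)
m(G, J) = 4/3
(m(4, l(-2))*(-2))*(5 - 5)**2 = ((4/3)*(-2))*(5 - 5)**2 = -8/3*0**2 = -8/3*0 = 0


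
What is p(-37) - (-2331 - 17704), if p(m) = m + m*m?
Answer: 21367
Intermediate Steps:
p(m) = m + m**2
p(-37) - (-2331 - 17704) = -37*(1 - 37) - (-2331 - 17704) = -37*(-36) - 1*(-20035) = 1332 + 20035 = 21367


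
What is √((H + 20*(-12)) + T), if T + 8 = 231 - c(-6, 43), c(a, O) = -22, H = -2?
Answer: √3 ≈ 1.7320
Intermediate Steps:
T = 245 (T = -8 + (231 - 1*(-22)) = -8 + (231 + 22) = -8 + 253 = 245)
√((H + 20*(-12)) + T) = √((-2 + 20*(-12)) + 245) = √((-2 - 240) + 245) = √(-242 + 245) = √3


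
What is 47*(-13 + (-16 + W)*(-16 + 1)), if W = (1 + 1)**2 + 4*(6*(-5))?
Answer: 92449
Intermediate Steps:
W = -116 (W = 2**2 + 4*(-30) = 4 - 120 = -116)
47*(-13 + (-16 + W)*(-16 + 1)) = 47*(-13 + (-16 - 116)*(-16 + 1)) = 47*(-13 - 132*(-15)) = 47*(-13 + 1980) = 47*1967 = 92449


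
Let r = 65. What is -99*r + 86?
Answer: -6349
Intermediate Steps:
-99*r + 86 = -99*65 + 86 = -6435 + 86 = -6349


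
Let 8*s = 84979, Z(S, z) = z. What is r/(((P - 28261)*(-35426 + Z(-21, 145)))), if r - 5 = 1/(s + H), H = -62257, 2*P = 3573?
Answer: 4130754/771666528509513 ≈ 5.3530e-9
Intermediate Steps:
P = 3573/2 (P = (1/2)*3573 = 3573/2 ≈ 1786.5)
s = 84979/8 (s = (1/8)*84979 = 84979/8 ≈ 10622.)
r = 2065377/413077 (r = 5 + 1/(84979/8 - 62257) = 5 + 1/(-413077/8) = 5 - 8/413077 = 2065377/413077 ≈ 5.0000)
r/(((P - 28261)*(-35426 + Z(-21, 145)))) = 2065377/(413077*(((3573/2 - 28261)*(-35426 + 145)))) = 2065377/(413077*((-52949/2*(-35281)))) = 2065377/(413077*(1868093669/2)) = (2065377/413077)*(2/1868093669) = 4130754/771666528509513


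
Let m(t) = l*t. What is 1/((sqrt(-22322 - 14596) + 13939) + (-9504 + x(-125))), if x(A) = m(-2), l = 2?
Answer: 211/936699 - I*sqrt(4102)/6556893 ≈ 0.00022526 - 9.7679e-6*I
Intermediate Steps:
m(t) = 2*t
x(A) = -4 (x(A) = 2*(-2) = -4)
1/((sqrt(-22322 - 14596) + 13939) + (-9504 + x(-125))) = 1/((sqrt(-22322 - 14596) + 13939) + (-9504 - 4)) = 1/((sqrt(-36918) + 13939) - 9508) = 1/((3*I*sqrt(4102) + 13939) - 9508) = 1/((13939 + 3*I*sqrt(4102)) - 9508) = 1/(4431 + 3*I*sqrt(4102))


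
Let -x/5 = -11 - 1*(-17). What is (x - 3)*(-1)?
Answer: 33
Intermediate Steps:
x = -30 (x = -5*(-11 - 1*(-17)) = -5*(-11 + 17) = -5*6 = -30)
(x - 3)*(-1) = (-30 - 3)*(-1) = -33*(-1) = 33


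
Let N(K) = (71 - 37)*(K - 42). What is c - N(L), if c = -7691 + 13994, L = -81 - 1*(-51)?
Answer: 8751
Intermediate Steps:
L = -30 (L = -81 + 51 = -30)
N(K) = -1428 + 34*K (N(K) = 34*(-42 + K) = -1428 + 34*K)
c = 6303
c - N(L) = 6303 - (-1428 + 34*(-30)) = 6303 - (-1428 - 1020) = 6303 - 1*(-2448) = 6303 + 2448 = 8751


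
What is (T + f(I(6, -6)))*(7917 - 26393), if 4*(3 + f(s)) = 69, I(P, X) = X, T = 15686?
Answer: -290077819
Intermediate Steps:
f(s) = 57/4 (f(s) = -3 + (1/4)*69 = -3 + 69/4 = 57/4)
(T + f(I(6, -6)))*(7917 - 26393) = (15686 + 57/4)*(7917 - 26393) = (62801/4)*(-18476) = -290077819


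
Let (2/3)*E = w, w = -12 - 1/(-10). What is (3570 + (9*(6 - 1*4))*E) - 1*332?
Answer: 29167/10 ≈ 2916.7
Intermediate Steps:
w = -119/10 (w = -12 - 1*(-⅒) = -12 + ⅒ = -119/10 ≈ -11.900)
E = -357/20 (E = (3/2)*(-119/10) = -357/20 ≈ -17.850)
(3570 + (9*(6 - 1*4))*E) - 1*332 = (3570 + (9*(6 - 1*4))*(-357/20)) - 1*332 = (3570 + (9*(6 - 4))*(-357/20)) - 332 = (3570 + (9*2)*(-357/20)) - 332 = (3570 + 18*(-357/20)) - 332 = (3570 - 3213/10) - 332 = 32487/10 - 332 = 29167/10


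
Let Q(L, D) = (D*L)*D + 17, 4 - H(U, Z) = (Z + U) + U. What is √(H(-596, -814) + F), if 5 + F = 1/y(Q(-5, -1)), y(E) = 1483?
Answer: 2*√1102393982/1483 ≈ 44.777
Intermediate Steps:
H(U, Z) = 4 - Z - 2*U (H(U, Z) = 4 - ((Z + U) + U) = 4 - ((U + Z) + U) = 4 - (Z + 2*U) = 4 + (-Z - 2*U) = 4 - Z - 2*U)
Q(L, D) = 17 + L*D² (Q(L, D) = L*D² + 17 = 17 + L*D²)
F = -7414/1483 (F = -5 + 1/1483 = -7414/1483 ≈ -4.9993)
√(H(-596, -814) + F) = √((4 - 1*(-814) - 2*(-596)) - 7414/1483) = √((4 + 814 + 1192) - 7414/1483) = √(2010 - 7414/1483) = √(2973416/1483) = 2*√1102393982/1483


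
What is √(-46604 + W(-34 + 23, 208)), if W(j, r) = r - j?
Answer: I*√46385 ≈ 215.37*I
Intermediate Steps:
√(-46604 + W(-34 + 23, 208)) = √(-46604 + (208 - (-34 + 23))) = √(-46604 + (208 - 1*(-11))) = √(-46604 + (208 + 11)) = √(-46604 + 219) = √(-46385) = I*√46385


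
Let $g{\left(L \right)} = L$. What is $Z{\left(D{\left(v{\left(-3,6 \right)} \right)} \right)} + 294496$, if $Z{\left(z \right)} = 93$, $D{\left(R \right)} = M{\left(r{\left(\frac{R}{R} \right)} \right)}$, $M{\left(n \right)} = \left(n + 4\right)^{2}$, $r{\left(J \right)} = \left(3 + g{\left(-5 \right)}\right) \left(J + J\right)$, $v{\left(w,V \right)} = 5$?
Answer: $294589$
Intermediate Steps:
$r{\left(J \right)} = - 4 J$ ($r{\left(J \right)} = \left(3 - 5\right) \left(J + J\right) = - 2 \cdot 2 J = - 4 J$)
$M{\left(n \right)} = \left(4 + n\right)^{2}$
$D{\left(R \right)} = 0$ ($D{\left(R \right)} = \left(4 - 4 \frac{R}{R}\right)^{2} = \left(4 - 4\right)^{2} = 0^{2} = 0$)
$Z{\left(D{\left(v{\left(-3,6 \right)} \right)} \right)} + 294496 = 93 + 294496 = 294589$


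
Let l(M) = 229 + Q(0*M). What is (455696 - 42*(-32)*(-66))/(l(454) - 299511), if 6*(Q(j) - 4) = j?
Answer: -183496/149639 ≈ -1.2263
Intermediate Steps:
Q(j) = 4 + j/6
l(M) = 233 (l(M) = 229 + (4 + (0*M)/6) = 229 + (4 + (⅙)*0) = 229 + (4 + 0) = 229 + 4 = 233)
(455696 - 42*(-32)*(-66))/(l(454) - 299511) = (455696 - 42*(-32)*(-66))/(233 - 299511) = (455696 + 1344*(-66))/(-299278) = (455696 - 88704)*(-1/299278) = 366992*(-1/299278) = -183496/149639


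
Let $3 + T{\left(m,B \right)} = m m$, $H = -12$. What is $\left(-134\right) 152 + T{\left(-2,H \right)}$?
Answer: $-20367$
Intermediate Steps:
$T{\left(m,B \right)} = -3 + m^{2}$ ($T{\left(m,B \right)} = -3 + m m = -3 + m^{2}$)
$\left(-134\right) 152 + T{\left(-2,H \right)} = \left(-134\right) 152 - \left(3 - \left(-2\right)^{2}\right) = -20368 + \left(-3 + 4\right) = -20368 + 1 = -20367$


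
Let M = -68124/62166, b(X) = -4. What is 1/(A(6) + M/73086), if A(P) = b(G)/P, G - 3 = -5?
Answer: -378622023/252420359 ≈ -1.5000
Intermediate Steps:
G = -2 (G = 3 - 5 = -2)
M = -11354/10361 (M = -68124*1/62166 = -11354/10361 ≈ -1.0958)
A(P) = -4/P
1/(A(6) + M/73086) = 1/(-4/6 - 11354/10361/73086) = 1/(-4*⅙ - 11354/10361*1/73086) = 1/(-⅔ - 5677/378622023) = 1/(-252420359/378622023) = -378622023/252420359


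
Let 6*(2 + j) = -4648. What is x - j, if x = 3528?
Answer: 12914/3 ≈ 4304.7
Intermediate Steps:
j = -2330/3 (j = -2 + (⅙)*(-4648) = -2 - 2324/3 = -2330/3 ≈ -776.67)
x - j = 3528 - 1*(-2330/3) = 3528 + 2330/3 = 12914/3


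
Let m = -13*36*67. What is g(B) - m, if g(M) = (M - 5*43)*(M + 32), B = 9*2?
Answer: 21506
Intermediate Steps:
B = 18
g(M) = (-215 + M)*(32 + M) (g(M) = (M - 215)*(32 + M) = (-215 + M)*(32 + M))
m = -31356 (m = -468*67 = -31356)
g(B) - m = (-6880 + 18² - 183*18) - 1*(-31356) = (-6880 + 324 - 3294) + 31356 = -9850 + 31356 = 21506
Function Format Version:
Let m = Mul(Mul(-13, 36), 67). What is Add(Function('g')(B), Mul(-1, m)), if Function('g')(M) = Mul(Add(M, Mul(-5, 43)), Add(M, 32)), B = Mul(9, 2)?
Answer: 21506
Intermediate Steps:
B = 18
Function('g')(M) = Mul(Add(-215, M), Add(32, M)) (Function('g')(M) = Mul(Add(M, -215), Add(32, M)) = Mul(Add(-215, M), Add(32, M)))
m = -31356 (m = Mul(-468, 67) = -31356)
Add(Function('g')(B), Mul(-1, m)) = Add(Add(-6880, Pow(18, 2), Mul(-183, 18)), Mul(-1, -31356)) = Add(Add(-6880, 324, -3294), 31356) = Add(-9850, 31356) = 21506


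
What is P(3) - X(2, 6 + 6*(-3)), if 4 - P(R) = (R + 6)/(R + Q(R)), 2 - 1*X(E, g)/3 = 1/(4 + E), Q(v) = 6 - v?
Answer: -3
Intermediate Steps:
X(E, g) = 6 - 3/(4 + E)
P(R) = 3 - R/6 (P(R) = 4 - (R + 6)/(R + (6 - R)) = 4 - (6 + R)/6 = 4 - (1 + R/6) = 4 + (-1 - R/6) = 3 - R/6)
P(3) - X(2, 6 + 6*(-3)) = (3 - 1/6*3) - 3*(7 + 2*2)/(4 + 2) = (3 - 1/2) - 3*(7 + 4)/6 = 5/2 - 3*11/6 = 5/2 - 1*11/2 = 5/2 - 11/2 = -3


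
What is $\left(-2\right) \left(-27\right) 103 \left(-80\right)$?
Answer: $-444960$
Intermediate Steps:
$\left(-2\right) \left(-27\right) 103 \left(-80\right) = 54 \cdot 103 \left(-80\right) = 5562 \left(-80\right) = -444960$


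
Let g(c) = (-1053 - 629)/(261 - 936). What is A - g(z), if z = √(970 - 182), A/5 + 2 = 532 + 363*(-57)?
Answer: -68045057/675 ≈ -1.0081e+5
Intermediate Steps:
A = -100805 (A = -10 + 5*(532 + 363*(-57)) = -10 + 5*(532 - 20691) = -10 + 5*(-20159) = -10 - 100795 = -100805)
z = 2*√197 (z = √788 = 2*√197 ≈ 28.071)
g(c) = 1682/675 (g(c) = -1682/(-675) = -1682*(-1/675) = 1682/675)
A - g(z) = -100805 - 1*1682/675 = -100805 - 1682/675 = -68045057/675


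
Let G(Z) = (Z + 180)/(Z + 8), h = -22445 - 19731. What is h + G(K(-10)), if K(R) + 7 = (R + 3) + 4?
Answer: -42261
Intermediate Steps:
h = -42176
K(R) = R (K(R) = -7 + ((R + 3) + 4) = -7 + ((3 + R) + 4) = -7 + (7 + R) = R)
G(Z) = (180 + Z)/(8 + Z)
h + G(K(-10)) = -42176 + (180 - 10)/(8 - 10) = -42176 + 170/(-2) = -42176 - ½*170 = -42176 - 85 = -42261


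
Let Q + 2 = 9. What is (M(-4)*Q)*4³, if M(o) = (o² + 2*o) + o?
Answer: 1792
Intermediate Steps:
Q = 7 (Q = -2 + 9 = 7)
M(o) = o² + 3*o
(M(-4)*Q)*4³ = (-4*(3 - 4)*7)*4³ = (-4*(-1)*7)*64 = (4*7)*64 = 28*64 = 1792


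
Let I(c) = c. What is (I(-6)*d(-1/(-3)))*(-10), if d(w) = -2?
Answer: -120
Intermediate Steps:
(I(-6)*d(-1/(-3)))*(-10) = -6*(-2)*(-10) = 12*(-10) = -120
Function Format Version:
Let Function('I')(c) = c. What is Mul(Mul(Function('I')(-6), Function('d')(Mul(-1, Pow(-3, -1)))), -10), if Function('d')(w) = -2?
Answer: -120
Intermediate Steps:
Mul(Mul(Function('I')(-6), Function('d')(Mul(-1, Pow(-3, -1)))), -10) = Mul(Mul(-6, -2), -10) = Mul(12, -10) = -120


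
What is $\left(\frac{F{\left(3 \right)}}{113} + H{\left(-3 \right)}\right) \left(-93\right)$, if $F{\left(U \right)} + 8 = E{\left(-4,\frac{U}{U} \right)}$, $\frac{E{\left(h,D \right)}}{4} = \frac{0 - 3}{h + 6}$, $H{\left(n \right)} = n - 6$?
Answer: $\frac{95883}{113} \approx 848.52$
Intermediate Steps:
$H{\left(n \right)} = -6 + n$
$E{\left(h,D \right)} = - \frac{12}{6 + h}$ ($E{\left(h,D \right)} = 4 \frac{0 - 3}{h + 6} = 4 \left(- \frac{3}{6 + h}\right) = - \frac{12}{6 + h}$)
$F{\left(U \right)} = -14$ ($F{\left(U \right)} = -8 - \frac{12}{6 - 4} = -8 - \frac{12}{2} = -8 - 6 = -14$)
$\left(\frac{F{\left(3 \right)}}{113} + H{\left(-3 \right)}\right) \left(-93\right) = \left(- \frac{14}{113} - 9\right) \left(-93\right) = \left(- \frac{1031}{113}\right) \left(-93\right) = \frac{95883}{113}$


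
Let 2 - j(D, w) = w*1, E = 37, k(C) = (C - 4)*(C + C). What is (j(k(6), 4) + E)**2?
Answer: 1225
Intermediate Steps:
k(C) = 2*C*(-4 + C) (k(C) = (-4 + C)*(2*C) = 2*C*(-4 + C))
j(D, w) = 2 - w
(j(k(6), 4) + E)**2 = ((2 - 1*4) + 37)**2 = ((2 - 4) + 37)**2 = (-2 + 37)**2 = 35**2 = 1225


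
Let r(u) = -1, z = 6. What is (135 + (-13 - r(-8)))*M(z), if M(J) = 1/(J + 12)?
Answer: 41/6 ≈ 6.8333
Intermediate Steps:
M(J) = 1/(12 + J)
(135 + (-13 - r(-8)))*M(z) = (135 + (-13 - 1*(-1)))/(12 + 6) = (135 + (-13 + 1))/18 = (135 - 12)*(1/18) = 123*(1/18) = 41/6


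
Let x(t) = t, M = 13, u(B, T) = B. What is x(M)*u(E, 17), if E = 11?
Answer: 143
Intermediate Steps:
x(M)*u(E, 17) = 13*11 = 143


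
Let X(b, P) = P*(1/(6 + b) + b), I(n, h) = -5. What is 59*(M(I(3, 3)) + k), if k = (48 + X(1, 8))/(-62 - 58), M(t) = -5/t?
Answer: 649/21 ≈ 30.905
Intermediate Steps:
X(b, P) = P*(b + 1/(6 + b))
k = -10/21 (k = (48 + 8*(1 + 1² + 6*1)/(6 + 1))/(-62 - 58) = (48 + 8*(1 + 1 + 6)/7)/(-120) = (48 + 8*(⅐)*8)*(-1/120) = (48 + 64/7)*(-1/120) = (400/7)*(-1/120) = -10/21 ≈ -0.47619)
59*(M(I(3, 3)) + k) = 59*(-5/(-5) - 10/21) = 59*(-5*(-⅕) - 10/21) = 59*(1 - 10/21) = 59*(11/21) = 649/21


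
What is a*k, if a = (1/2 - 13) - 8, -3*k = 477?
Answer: 6519/2 ≈ 3259.5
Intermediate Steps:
k = -159 (k = -1/3*477 = -159)
a = -41/2 (a = (1/2 - 13) - 8 = -25/2 - 8 = -41/2 ≈ -20.500)
a*k = -41/2*(-159) = 6519/2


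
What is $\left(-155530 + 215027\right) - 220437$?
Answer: $-160940$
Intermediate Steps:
$\left(-155530 + 215027\right) - 220437 = 59497 - 220437 = -160940$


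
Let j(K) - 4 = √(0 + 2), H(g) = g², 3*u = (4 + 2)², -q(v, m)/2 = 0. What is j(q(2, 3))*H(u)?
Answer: 576 + 144*√2 ≈ 779.65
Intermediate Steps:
q(v, m) = 0 (q(v, m) = -2*0 = 0)
u = 12 (u = (4 + 2)²/3 = (⅓)*6² = (⅓)*36 = 12)
j(K) = 4 + √2 (j(K) = 4 + √(0 + 2) = 4 + √2)
j(q(2, 3))*H(u) = (4 + √2)*12² = (4 + √2)*144 = 576 + 144*√2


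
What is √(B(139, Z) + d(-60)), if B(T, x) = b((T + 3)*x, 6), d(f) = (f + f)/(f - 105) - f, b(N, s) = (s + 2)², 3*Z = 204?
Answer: 14*√77/11 ≈ 11.168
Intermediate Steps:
Z = 68 (Z = (⅓)*204 = 68)
b(N, s) = (2 + s)²
d(f) = -f + 2*f/(-105 + f) (d(f) = (2*f)/(-105 + f) - f = 2*f/(-105 + f) - f = -f + 2*f/(-105 + f))
B(T, x) = 64 (B(T, x) = (2 + 6)² = 8² = 64)
√(B(139, Z) + d(-60)) = √(64 - 60*(107 - 1*(-60))/(-105 - 60)) = √(64 - 60*(107 + 60)/(-165)) = √(64 - 60*(-1/165)*167) = √(64 + 668/11) = √(1372/11) = 14*√77/11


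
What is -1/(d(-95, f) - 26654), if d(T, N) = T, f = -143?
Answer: 1/26749 ≈ 3.7385e-5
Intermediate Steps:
-1/(d(-95, f) - 26654) = -1/(-95 - 26654) = -1/(-26749) = -1*(-1/26749) = 1/26749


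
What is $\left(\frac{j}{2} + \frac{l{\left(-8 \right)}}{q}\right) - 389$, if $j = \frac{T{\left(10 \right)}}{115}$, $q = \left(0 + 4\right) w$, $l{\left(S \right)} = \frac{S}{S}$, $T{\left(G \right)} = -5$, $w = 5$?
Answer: $- \frac{178927}{460} \approx -388.97$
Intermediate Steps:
$l{\left(S \right)} = 1$
$q = 20$ ($q = \left(0 + 4\right) 5 = 4 \cdot 5 = 20$)
$j = - \frac{1}{23}$ ($j = - \frac{5}{115} = \left(-5\right) \frac{1}{115} = - \frac{1}{23} \approx -0.043478$)
$\left(\frac{j}{2} + \frac{l{\left(-8 \right)}}{q}\right) - 389 = \left(- \frac{1}{23 \cdot 2} + 1 \cdot \frac{1}{20}\right) - 389 = \left(\left(- \frac{1}{23}\right) \frac{1}{2} + 1 \cdot \frac{1}{20}\right) - 389 = \left(- \frac{1}{46} + \frac{1}{20}\right) - 389 = \frac{13}{460} - 389 = - \frac{178927}{460}$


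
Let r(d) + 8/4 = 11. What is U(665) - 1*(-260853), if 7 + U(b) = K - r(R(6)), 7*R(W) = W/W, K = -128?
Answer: 260709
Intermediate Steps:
R(W) = ⅐ (R(W) = (W/W)/7 = (⅐)*1 = ⅐)
r(d) = 9 (r(d) = -2 + 11 = 9)
U(b) = -144 (U(b) = -7 + (-128 - 1*9) = -7 + (-128 - 9) = -7 - 137 = -144)
U(665) - 1*(-260853) = -144 - 1*(-260853) = -144 + 260853 = 260709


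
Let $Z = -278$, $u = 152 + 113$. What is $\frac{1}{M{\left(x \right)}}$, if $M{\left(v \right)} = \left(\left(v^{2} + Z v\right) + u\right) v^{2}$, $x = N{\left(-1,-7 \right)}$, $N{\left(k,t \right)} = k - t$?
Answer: $- \frac{1}{49212} \approx -2.032 \cdot 10^{-5}$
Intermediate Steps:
$x = 6$ ($x = -1 - -7 = -1 + 7 = 6$)
$u = 265$
$M{\left(v \right)} = v^{2} \left(265 + v^{2} - 278 v\right)$ ($M{\left(v \right)} = \left(\left(v^{2} - 278 v\right) + 265\right) v^{2} = \left(265 + v^{2} - 278 v\right) v^{2} = v^{2} \left(265 + v^{2} - 278 v\right)$)
$\frac{1}{M{\left(x \right)}} = \frac{1}{6^{2} \left(265 + 6^{2} - 1668\right)} = \frac{1}{36 \left(265 + 36 - 1668\right)} = \frac{1}{36 \left(-1367\right)} = \frac{1}{-49212} = - \frac{1}{49212}$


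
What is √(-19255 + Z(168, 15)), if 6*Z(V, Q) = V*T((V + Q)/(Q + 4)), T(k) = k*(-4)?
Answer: I*√7340479/19 ≈ 142.6*I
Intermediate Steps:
T(k) = -4*k
Z(V, Q) = -2*V*(Q + V)/(3*(4 + Q)) (Z(V, Q) = (V*(-4*(V + Q)/(Q + 4)))/6 = (V*(-4*(Q + V)/(4 + Q)))/6 = (-4*V*(Q + V)/(4 + Q))/6 = -2*V*(Q + V)/(3*(4 + Q)))
√(-19255 + Z(168, 15)) = √(-19255 + (⅔)*168*(-1*15 - 1*168)/(4 + 15)) = √(-19255 + (⅔)*168*(-15 - 168)/19) = √(-19255 + (⅔)*168*(1/19)*(-183)) = √(-19255 - 20496/19) = √(-386341/19) = I*√7340479/19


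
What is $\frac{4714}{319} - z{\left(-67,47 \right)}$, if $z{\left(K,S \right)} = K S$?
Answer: $\frac{1009245}{319} \approx 3163.8$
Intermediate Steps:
$\frac{4714}{319} - z{\left(-67,47 \right)} = \frac{4714}{319} - \left(-67\right) 47 = 4714 \cdot \frac{1}{319} - -3149 = \frac{4714}{319} + 3149 = \frac{1009245}{319}$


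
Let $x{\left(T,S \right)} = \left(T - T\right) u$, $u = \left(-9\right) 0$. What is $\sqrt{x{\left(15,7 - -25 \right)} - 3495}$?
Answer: $i \sqrt{3495} \approx 59.119 i$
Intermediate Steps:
$u = 0$
$x{\left(T,S \right)} = 0$ ($x{\left(T,S \right)} = \left(T - T\right) 0 = 0 \cdot 0 = 0$)
$\sqrt{x{\left(15,7 - -25 \right)} - 3495} = \sqrt{0 - 3495} = \sqrt{-3495} = i \sqrt{3495}$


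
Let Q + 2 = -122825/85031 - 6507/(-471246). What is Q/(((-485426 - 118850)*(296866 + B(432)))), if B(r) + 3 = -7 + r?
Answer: 267969845/14032024147787744576 ≈ 1.9097e-11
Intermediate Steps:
B(r) = -10 + r (B(r) = -3 + (-7 + r) = -10 + r)
Q = -45822843495/13356839542 (Q = -2 + (-122825/85031 - 6507/(-471246)) = -2 + (-122825*1/85031 - 6507*(-1/471246)) = -2 + (-122825/85031 + 2169/157082) = -2 - 19109164411/13356839542 = -45822843495/13356839542 ≈ -3.4307)
Q/(((-485426 - 118850)*(296866 + B(432)))) = -45822843495*1/((-485426 - 118850)*(296866 + (-10 + 432)))/13356839542 = -45822843495*(-1/(604276*(296866 + 422)))/13356839542 = -45822843495/(13356839542*((-604276*297288))) = -45822843495/13356839542/(-179644003488) = -45822843495/13356839542*(-1/179644003488) = 267969845/14032024147787744576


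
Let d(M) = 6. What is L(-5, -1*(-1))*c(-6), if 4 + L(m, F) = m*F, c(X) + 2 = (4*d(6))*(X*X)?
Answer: -7758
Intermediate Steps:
c(X) = -2 + 24*X² (c(X) = -2 + (4*6)*(X*X) = -2 + 24*X²)
L(m, F) = -4 + F*m (L(m, F) = -4 + m*F = -4 + F*m)
L(-5, -1*(-1))*c(-6) = (-4 - 1*(-1)*(-5))*(-2 + 24*(-6)²) = (-4 + 1*(-5))*(-2 + 24*36) = (-4 - 5)*(-2 + 864) = -9*862 = -7758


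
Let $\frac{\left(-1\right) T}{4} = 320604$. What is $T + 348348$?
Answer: $-934068$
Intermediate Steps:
$T = -1282416$ ($T = \left(-4\right) 320604 = -1282416$)
$T + 348348 = -1282416 + 348348 = -934068$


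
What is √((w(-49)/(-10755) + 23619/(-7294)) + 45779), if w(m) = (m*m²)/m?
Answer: √31299925299332405030/26148990 ≈ 213.95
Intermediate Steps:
w(m) = m² (w(m) = m³/m = m²)
√((w(-49)/(-10755) + 23619/(-7294)) + 45779) = √(((-49)²/(-10755) + 23619/(-7294)) + 45779) = √((2401*(-1/10755) + 23619*(-1/7294)) + 45779) = √((-2401/10755 - 23619/7294) + 45779) = √(-271535239/78446970 + 45779) = √(3590952304391/78446970) = √31299925299332405030/26148990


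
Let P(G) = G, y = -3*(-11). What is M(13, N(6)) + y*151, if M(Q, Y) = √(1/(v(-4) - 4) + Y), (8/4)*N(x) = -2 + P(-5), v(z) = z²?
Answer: 4983 + I*√123/6 ≈ 4983.0 + 1.8484*I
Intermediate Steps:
y = 33
N(x) = -7/2 (N(x) = (-2 - 5)/2 = (½)*(-7) = -7/2)
M(Q, Y) = √(1/12 + Y) (M(Q, Y) = √(1/((-4)² - 4) + Y) = √(1/(16 - 4) + Y) = √(1/12 + Y))
M(13, N(6)) + y*151 = √(3 + 36*(-7/2))/6 + 33*151 = √(3 - 126)/6 + 4983 = √(-123)/6 + 4983 = (I*√123)/6 + 4983 = I*√123/6 + 4983 = 4983 + I*√123/6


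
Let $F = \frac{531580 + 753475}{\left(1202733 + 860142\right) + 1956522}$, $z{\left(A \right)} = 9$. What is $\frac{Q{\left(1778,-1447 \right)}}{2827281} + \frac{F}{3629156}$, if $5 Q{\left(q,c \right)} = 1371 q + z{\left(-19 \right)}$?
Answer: $\frac{11852673544653100093}{68736001545377339820} \approx 0.17244$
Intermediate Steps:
$F = \frac{1285055}{4019397}$ ($F = \frac{1285055}{2062875 + 1956522} = \frac{1285055}{4019397} \approx 0.31971$)
$Q{\left(q,c \right)} = \frac{9}{5} + \frac{1371 q}{5}$ ($Q{\left(q,c \right)} = \frac{1371 q + 9}{5} = \frac{9 + 1371 q}{5} = \frac{9}{5} + \frac{1371 q}{5}$)
$\frac{Q{\left(1778,-1447 \right)}}{2827281} + \frac{F}{3629156} = \frac{\frac{9}{5} + \frac{1371}{5} \cdot 1778}{2827281} + \frac{1285055}{4019397 \cdot 3629156} = \left(\frac{9}{5} + \frac{2437638}{5}\right) \frac{1}{2827281} + \frac{1285055}{4019397} \cdot \frac{1}{3629156} = \frac{2437647}{5} \cdot \frac{1}{2827281} + \frac{1285055}{14587018738932} = \frac{812549}{4712135} + \frac{1285055}{14587018738932} = \frac{11852673544653100093}{68736001545377339820}$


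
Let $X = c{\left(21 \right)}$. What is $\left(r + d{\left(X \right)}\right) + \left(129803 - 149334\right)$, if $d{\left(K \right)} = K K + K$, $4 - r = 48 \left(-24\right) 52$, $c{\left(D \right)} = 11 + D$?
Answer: $41433$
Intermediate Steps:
$X = 32$ ($X = 11 + 21 = 32$)
$r = 59908$ ($r = 4 - 48 \left(-24\right) 52 = 4 - \left(-1152\right) 52 = 4 - -59904 = 4 + 59904 = 59908$)
$d{\left(K \right)} = K + K^{2}$ ($d{\left(K \right)} = K^{2} + K = K + K^{2}$)
$\left(r + d{\left(X \right)}\right) + \left(129803 - 149334\right) = \left(59908 + 32 \left(1 + 32\right)\right) + \left(129803 - 149334\right) = \left(59908 + 32 \cdot 33\right) - 19531 = \left(59908 + 1056\right) - 19531 = 60964 - 19531 = 41433$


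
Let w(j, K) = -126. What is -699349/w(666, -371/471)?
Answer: 99907/18 ≈ 5550.4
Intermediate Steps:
-699349/w(666, -371/471) = -699349/(-126) = -699349*(-1/126) = 99907/18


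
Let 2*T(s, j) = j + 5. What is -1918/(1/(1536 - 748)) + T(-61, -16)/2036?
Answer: -6154355659/4072 ≈ -1.5114e+6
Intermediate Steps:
T(s, j) = 5/2 + j/2 (T(s, j) = (j + 5)/2 = (5 + j)/2 = 5/2 + j/2)
-1918/(1/(1536 - 748)) + T(-61, -16)/2036 = -1918/(1/(1536 - 748)) + (5/2 + (1/2)*(-16))/2036 = -1918/(1/788) + (5/2 - 8)*(1/2036) = -1918/1/788 - 11/2*1/2036 = -1918*788 - 11/4072 = -1511384 - 11/4072 = -6154355659/4072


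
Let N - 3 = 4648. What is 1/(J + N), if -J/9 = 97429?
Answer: -1/872210 ≈ -1.1465e-6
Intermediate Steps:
N = 4651 (N = 3 + 4648 = 4651)
J = -876861 (J = -9*97429 = -876861)
1/(J + N) = 1/(-876861 + 4651) = 1/(-872210) = -1/872210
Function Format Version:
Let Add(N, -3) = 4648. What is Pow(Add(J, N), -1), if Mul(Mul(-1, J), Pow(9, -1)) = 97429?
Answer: Rational(-1, 872210) ≈ -1.1465e-6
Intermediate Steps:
N = 4651 (N = Add(3, 4648) = 4651)
J = -876861 (J = Mul(-9, 97429) = -876861)
Pow(Add(J, N), -1) = Pow(Add(-876861, 4651), -1) = Pow(-872210, -1) = Rational(-1, 872210)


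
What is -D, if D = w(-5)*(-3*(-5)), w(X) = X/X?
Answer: -15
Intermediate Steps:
w(X) = 1
D = 15 (D = 1*(-3*(-5)) = 1*15 = 15)
-D = -1*15 = -15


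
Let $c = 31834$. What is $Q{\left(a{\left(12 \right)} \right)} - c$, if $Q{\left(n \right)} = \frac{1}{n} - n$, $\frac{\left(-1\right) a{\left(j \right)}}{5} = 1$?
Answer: $- \frac{159146}{5} \approx -31829.0$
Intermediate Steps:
$a{\left(j \right)} = -5$ ($a{\left(j \right)} = \left(-5\right) 1 = -5$)
$Q{\left(a{\left(12 \right)} \right)} - c = \left(\frac{1}{-5} - -5\right) - 31834 = \left(- \frac{1}{5} + 5\right) - 31834 = \frac{24}{5} - 31834 = - \frac{159146}{5}$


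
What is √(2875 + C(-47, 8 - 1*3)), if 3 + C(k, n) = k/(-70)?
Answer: 3*√1564010/70 ≈ 53.597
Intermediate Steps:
C(k, n) = -3 - k/70 (C(k, n) = -3 + k/(-70) = -3 + k*(-1/70) = -3 - k/70)
√(2875 + C(-47, 8 - 1*3)) = √(2875 + (-3 - 1/70*(-47))) = √(2875 + (-3 + 47/70)) = √(2875 - 163/70) = √(201087/70) = 3*√1564010/70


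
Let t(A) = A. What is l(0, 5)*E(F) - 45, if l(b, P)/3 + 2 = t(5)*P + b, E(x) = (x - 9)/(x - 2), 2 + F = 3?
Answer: 507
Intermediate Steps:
F = 1 (F = -2 + 3 = 1)
E(x) = (-9 + x)/(-2 + x)
l(b, P) = -6 + 3*b + 15*P (l(b, P) = -6 + 3*(5*P + b) = -6 + 3*(b + 5*P) = -6 + (3*b + 15*P) = -6 + 3*b + 15*P)
l(0, 5)*E(F) - 45 = (-6 + 3*0 + 15*5)*((-9 + 1)/(-2 + 1)) - 45 = (-6 + 0 + 75)*(-8/(-1)) - 45 = 69*(-1*(-8)) - 45 = 69*8 - 45 = 552 - 45 = 507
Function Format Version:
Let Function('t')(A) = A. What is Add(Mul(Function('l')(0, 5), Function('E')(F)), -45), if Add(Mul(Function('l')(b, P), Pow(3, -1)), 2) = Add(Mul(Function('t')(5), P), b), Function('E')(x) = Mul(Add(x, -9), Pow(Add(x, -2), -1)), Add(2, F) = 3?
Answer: 507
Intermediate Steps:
F = 1 (F = Add(-2, 3) = 1)
Function('E')(x) = Mul(Pow(Add(-2, x), -1), Add(-9, x)) (Function('E')(x) = Mul(Add(-9, x), Pow(Add(-2, x), -1)) = Mul(Pow(Add(-2, x), -1), Add(-9, x)))
Function('l')(b, P) = Add(-6, Mul(3, b), Mul(15, P)) (Function('l')(b, P) = Add(-6, Mul(3, Add(Mul(5, P), b))) = Add(-6, Mul(3, Add(b, Mul(5, P)))) = Add(-6, Add(Mul(3, b), Mul(15, P))) = Add(-6, Mul(3, b), Mul(15, P)))
Add(Mul(Function('l')(0, 5), Function('E')(F)), -45) = Add(Mul(Add(-6, Mul(3, 0), Mul(15, 5)), Mul(Pow(Add(-2, 1), -1), Add(-9, 1))), -45) = Add(Mul(Add(-6, 0, 75), Mul(Pow(-1, -1), -8)), -45) = Add(Mul(69, Mul(-1, -8)), -45) = Add(Mul(69, 8), -45) = Add(552, -45) = 507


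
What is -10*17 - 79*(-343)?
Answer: 26927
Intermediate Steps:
-10*17 - 79*(-343) = -170 + 27097 = 26927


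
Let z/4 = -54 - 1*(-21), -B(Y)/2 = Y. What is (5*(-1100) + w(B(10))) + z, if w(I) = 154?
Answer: -5478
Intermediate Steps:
B(Y) = -2*Y
z = -132 (z = 4*(-54 - 1*(-21)) = 4*(-54 + 21) = 4*(-33) = -132)
(5*(-1100) + w(B(10))) + z = (5*(-1100) + 154) - 132 = (-5500 + 154) - 132 = -5346 - 132 = -5478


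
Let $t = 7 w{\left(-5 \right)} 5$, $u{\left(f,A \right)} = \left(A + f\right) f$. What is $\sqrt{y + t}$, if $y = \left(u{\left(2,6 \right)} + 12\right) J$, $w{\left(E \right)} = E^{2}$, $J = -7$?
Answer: $\sqrt{679} \approx 26.058$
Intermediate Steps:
$u{\left(f,A \right)} = f \left(A + f\right)$
$t = 875$ ($t = 7 \left(-5\right)^{2} \cdot 5 = 7 \cdot 25 \cdot 5 = 175 \cdot 5 = 875$)
$y = -196$ ($y = \left(2 \left(6 + 2\right) + 12\right) \left(-7\right) = \left(2 \cdot 8 + 12\right) \left(-7\right) = \left(16 + 12\right) \left(-7\right) = 28 \left(-7\right) = -196$)
$\sqrt{y + t} = \sqrt{-196 + 875} = \sqrt{679}$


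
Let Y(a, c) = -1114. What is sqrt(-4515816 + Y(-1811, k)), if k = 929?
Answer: 11*I*sqrt(37330) ≈ 2125.3*I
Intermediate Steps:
sqrt(-4515816 + Y(-1811, k)) = sqrt(-4515816 - 1114) = sqrt(-4516930) = 11*I*sqrt(37330)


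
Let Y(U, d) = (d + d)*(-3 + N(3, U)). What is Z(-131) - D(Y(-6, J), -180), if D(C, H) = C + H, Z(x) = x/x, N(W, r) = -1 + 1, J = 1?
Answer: 187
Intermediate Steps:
N(W, r) = 0
Y(U, d) = -6*d (Y(U, d) = (d + d)*(-3 + 0) = (2*d)*(-3) = -6*d)
Z(x) = 1
Z(-131) - D(Y(-6, J), -180) = 1 - (-6*1 - 180) = 1 - (-6 - 180) = 1 - 1*(-186) = 1 + 186 = 187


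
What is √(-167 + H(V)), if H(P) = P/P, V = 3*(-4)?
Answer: I*√166 ≈ 12.884*I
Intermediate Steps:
V = -12
H(P) = 1
√(-167 + H(V)) = √(-167 + 1) = √(-166) = I*√166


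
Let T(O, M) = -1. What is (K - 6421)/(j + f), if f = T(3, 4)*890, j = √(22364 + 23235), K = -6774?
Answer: 1677650/106643 + 1885*√45599/106643 ≈ 19.506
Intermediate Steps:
j = √45599 ≈ 213.54
f = -890 (f = -1*890 = -890)
(K - 6421)/(j + f) = (-6774 - 6421)/(√45599 - 890) = -13195/(-890 + √45599)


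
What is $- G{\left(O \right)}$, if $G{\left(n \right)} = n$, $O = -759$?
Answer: $759$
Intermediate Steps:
$- G{\left(O \right)} = \left(-1\right) \left(-759\right) = 759$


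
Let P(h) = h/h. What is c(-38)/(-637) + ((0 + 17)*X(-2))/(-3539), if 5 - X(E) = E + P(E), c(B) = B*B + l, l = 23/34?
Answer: -25148751/10949666 ≈ -2.2968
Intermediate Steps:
l = 23/34 (l = 23*(1/34) = 23/34 ≈ 0.67647)
P(h) = 1
c(B) = 23/34 + B**2 (c(B) = B*B + 23/34 = B**2 + 23/34 = 23/34 + B**2)
X(E) = 4 - E (X(E) = 5 - (E + 1) = 5 - (1 + E) = 5 + (-1 - E) = 4 - E)
c(-38)/(-637) + ((0 + 17)*X(-2))/(-3539) = (23/34 + (-38)**2)/(-637) + ((0 + 17)*(4 - 1*(-2)))/(-3539) = (23/34 + 1444)*(-1/637) + (17*(4 + 2))*(-1/3539) = (49119/34)*(-1/637) + (17*6)*(-1/3539) = -7017/3094 + 102*(-1/3539) = -7017/3094 - 102/3539 = -25148751/10949666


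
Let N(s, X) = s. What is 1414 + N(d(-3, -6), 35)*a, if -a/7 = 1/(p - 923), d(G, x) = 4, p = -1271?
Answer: 1551172/1097 ≈ 1414.0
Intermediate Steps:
a = 7/2194 (a = -7/(-1271 - 923) = -7/(-2194) = -7*(-1/2194) = 7/2194 ≈ 0.0031905)
1414 + N(d(-3, -6), 35)*a = 1414 + 4*(7/2194) = 1414 + 14/1097 = 1551172/1097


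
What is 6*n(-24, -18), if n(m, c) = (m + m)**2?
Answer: 13824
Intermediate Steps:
n(m, c) = 4*m**2 (n(m, c) = (2*m)**2 = 4*m**2)
6*n(-24, -18) = 6*(4*(-24)**2) = 6*(4*576) = 6*2304 = 13824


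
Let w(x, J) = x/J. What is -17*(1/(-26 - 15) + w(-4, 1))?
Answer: 2805/41 ≈ 68.415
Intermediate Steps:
-17*(1/(-26 - 15) + w(-4, 1)) = -17*(1/(-26 - 15) - 4/1) = -17*(1/(-41) - 4*1) = -17*(-1/41 - 4) = -17*(-165/41) = 2805/41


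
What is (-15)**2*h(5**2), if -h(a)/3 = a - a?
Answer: 0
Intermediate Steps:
h(a) = 0 (h(a) = -3*(a - a) = -3*0 = 0)
(-15)**2*h(5**2) = (-15)**2*0 = 225*0 = 0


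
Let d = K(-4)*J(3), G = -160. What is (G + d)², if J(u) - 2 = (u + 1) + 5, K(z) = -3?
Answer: 37249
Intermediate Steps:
J(u) = 8 + u (J(u) = 2 + ((u + 1) + 5) = 2 + ((1 + u) + 5) = 2 + (6 + u) = 8 + u)
d = -33 (d = -3*(8 + 3) = -3*11 = -33)
(G + d)² = (-160 - 33)² = (-193)² = 37249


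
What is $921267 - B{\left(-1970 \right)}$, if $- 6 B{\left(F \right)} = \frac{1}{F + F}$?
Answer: $\frac{21778751879}{23640} \approx 9.2127 \cdot 10^{5}$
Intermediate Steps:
$B{\left(F \right)} = - \frac{1}{12 F}$ ($B{\left(F \right)} = - \frac{1}{6 \left(F + F\right)} = - \frac{1}{6 \cdot 2 F} = - \frac{\frac{1}{2} \frac{1}{F}}{6} = - \frac{1}{12 F}$)
$921267 - B{\left(-1970 \right)} = 921267 - - \frac{1}{12 \left(-1970\right)} = 921267 - \left(- \frac{1}{12}\right) \left(- \frac{1}{1970}\right) = 921267 - \frac{1}{23640} = \frac{21778751879}{23640}$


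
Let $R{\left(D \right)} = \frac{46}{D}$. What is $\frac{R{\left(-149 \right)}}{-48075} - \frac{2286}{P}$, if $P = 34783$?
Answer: $- \frac{16373418032}{249156716025} \approx -0.065715$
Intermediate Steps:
$\frac{R{\left(-149 \right)}}{-48075} - \frac{2286}{P} = \frac{46 \frac{1}{-149}}{-48075} - \frac{2286}{34783} = 46 \left(- \frac{1}{149}\right) \left(- \frac{1}{48075}\right) - \frac{2286}{34783} = \left(- \frac{46}{149}\right) \left(- \frac{1}{48075}\right) - \frac{2286}{34783} = \frac{46}{7163175} - \frac{2286}{34783} = - \frac{16373418032}{249156716025}$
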